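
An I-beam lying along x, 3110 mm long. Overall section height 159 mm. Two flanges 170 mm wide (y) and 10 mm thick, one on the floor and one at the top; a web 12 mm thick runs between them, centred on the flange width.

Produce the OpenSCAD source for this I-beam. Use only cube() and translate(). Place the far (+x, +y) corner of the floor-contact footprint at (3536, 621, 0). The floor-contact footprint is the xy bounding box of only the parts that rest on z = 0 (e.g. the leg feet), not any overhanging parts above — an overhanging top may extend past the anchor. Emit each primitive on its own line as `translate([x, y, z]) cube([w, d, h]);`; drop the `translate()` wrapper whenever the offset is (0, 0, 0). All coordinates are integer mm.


translate([426, 451, 0]) cube([3110, 170, 10]);
translate([426, 530, 10]) cube([3110, 12, 139]);
translate([426, 451, 149]) cube([3110, 170, 10]);


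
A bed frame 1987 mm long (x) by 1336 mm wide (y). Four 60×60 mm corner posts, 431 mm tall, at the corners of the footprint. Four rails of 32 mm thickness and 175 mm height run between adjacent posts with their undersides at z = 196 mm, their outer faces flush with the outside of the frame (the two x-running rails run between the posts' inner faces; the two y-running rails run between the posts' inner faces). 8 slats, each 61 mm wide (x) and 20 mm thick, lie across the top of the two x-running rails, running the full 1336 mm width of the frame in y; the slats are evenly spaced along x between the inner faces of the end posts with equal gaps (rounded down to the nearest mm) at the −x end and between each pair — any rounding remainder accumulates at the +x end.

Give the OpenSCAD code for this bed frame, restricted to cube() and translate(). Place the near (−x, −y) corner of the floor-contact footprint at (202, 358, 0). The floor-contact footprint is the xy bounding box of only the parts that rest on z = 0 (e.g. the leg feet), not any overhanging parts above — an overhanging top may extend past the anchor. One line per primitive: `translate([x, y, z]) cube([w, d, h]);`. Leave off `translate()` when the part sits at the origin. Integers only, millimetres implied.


// slat z = rail_z + rail_h = 196 + 175 = 371
// slat gap = ⌊(1867 − 8·61) / 9⌋ = 153
translate([202, 358, 0]) cube([60, 60, 431]);
translate([202, 1634, 0]) cube([60, 60, 431]);
translate([2129, 358, 0]) cube([60, 60, 431]);
translate([2129, 1634, 0]) cube([60, 60, 431]);
translate([262, 358, 196]) cube([1867, 32, 175]);
translate([262, 1662, 196]) cube([1867, 32, 175]);
translate([202, 418, 196]) cube([32, 1216, 175]);
translate([2157, 418, 196]) cube([32, 1216, 175]);
translate([415, 358, 371]) cube([61, 1336, 20]);
translate([629, 358, 371]) cube([61, 1336, 20]);
translate([843, 358, 371]) cube([61, 1336, 20]);
translate([1057, 358, 371]) cube([61, 1336, 20]);
translate([1271, 358, 371]) cube([61, 1336, 20]);
translate([1485, 358, 371]) cube([61, 1336, 20]);
translate([1699, 358, 371]) cube([61, 1336, 20]);
translate([1913, 358, 371]) cube([61, 1336, 20]);


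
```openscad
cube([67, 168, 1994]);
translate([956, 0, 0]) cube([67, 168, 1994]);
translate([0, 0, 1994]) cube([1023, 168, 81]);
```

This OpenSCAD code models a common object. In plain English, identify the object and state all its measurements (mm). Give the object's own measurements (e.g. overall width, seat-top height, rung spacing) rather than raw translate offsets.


A door frame. The clear opening is 889 mm wide and 1994 mm high. Two 67 mm wide jambs, 168 mm deep, stand either side of the opening from the floor to the top of the opening. A 81 mm thick head sits across the top of both jambs, spanning the full outside width of the frame.


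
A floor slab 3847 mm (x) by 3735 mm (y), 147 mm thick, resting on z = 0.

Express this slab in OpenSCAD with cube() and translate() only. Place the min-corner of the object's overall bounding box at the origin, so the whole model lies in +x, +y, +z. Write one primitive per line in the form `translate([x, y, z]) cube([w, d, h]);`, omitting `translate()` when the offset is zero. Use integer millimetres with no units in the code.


cube([3847, 3735, 147]);


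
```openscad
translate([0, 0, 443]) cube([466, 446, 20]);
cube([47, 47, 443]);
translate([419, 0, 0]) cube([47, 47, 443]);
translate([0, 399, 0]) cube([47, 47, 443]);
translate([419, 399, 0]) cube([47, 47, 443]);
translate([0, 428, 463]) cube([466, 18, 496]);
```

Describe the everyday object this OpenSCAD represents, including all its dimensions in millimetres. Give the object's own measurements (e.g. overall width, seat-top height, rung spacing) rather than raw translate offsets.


A chair. The seat is a 466×446×20 mm slab with its top at z = 463 mm, on four 47×47 mm corner legs (flush with the seat edges, standing on z = 0). A flat backrest 18 mm thick, 496 mm tall, spans the full seat width and rises from the seat top along its +y edge, rear face flush with the rear of the seat.


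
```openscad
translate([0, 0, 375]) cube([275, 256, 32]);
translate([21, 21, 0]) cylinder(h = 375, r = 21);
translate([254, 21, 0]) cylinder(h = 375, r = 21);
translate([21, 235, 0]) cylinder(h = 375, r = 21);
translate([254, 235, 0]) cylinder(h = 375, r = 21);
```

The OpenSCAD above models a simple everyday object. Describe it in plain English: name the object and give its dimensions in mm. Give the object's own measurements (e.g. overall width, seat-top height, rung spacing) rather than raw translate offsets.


A simple wooden stool: a rectangular seat 275 mm (x) by 256 mm (y), 32 mm thick, top face at z = 407 mm, on four round legs, each 42 mm in diameter. The legs rest on z = 0, each leg's axis is inset half a diameter from the nearest pair of seat edges (so the leg's bounding box is flush with the corner).


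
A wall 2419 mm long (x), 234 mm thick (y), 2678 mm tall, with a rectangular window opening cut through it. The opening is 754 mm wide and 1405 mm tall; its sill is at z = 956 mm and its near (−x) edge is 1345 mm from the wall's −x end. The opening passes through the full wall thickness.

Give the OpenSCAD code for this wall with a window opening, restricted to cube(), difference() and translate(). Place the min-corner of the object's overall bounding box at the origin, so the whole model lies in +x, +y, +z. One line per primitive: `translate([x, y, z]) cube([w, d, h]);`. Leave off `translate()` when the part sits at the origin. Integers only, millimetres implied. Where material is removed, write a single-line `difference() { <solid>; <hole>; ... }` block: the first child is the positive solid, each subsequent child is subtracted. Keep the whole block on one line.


difference() { cube([2419, 234, 2678]); translate([1345, 0, 956]) cube([754, 234, 1405]); }


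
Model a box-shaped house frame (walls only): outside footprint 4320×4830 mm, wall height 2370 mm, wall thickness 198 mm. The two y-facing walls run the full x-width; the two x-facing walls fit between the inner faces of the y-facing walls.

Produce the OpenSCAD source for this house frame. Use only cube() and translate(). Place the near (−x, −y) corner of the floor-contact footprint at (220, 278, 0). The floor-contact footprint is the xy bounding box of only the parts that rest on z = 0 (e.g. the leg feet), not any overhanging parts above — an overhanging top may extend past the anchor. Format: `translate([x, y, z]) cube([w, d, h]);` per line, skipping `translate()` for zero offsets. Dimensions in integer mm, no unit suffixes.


translate([220, 278, 0]) cube([4320, 198, 2370]);
translate([220, 4910, 0]) cube([4320, 198, 2370]);
translate([220, 476, 0]) cube([198, 4434, 2370]);
translate([4342, 476, 0]) cube([198, 4434, 2370]);


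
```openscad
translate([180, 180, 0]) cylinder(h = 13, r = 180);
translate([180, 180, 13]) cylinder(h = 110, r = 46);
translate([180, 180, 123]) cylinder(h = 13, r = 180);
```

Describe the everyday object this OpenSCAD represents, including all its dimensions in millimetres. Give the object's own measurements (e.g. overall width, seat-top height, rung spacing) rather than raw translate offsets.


A spool: two coaxial disc flanges of radius 180 mm and thickness 13 mm, joined by a core cylinder of radius 46 mm and height 110 mm. The lower flange rests on z = 0 and the three cylinders share a vertical axis.


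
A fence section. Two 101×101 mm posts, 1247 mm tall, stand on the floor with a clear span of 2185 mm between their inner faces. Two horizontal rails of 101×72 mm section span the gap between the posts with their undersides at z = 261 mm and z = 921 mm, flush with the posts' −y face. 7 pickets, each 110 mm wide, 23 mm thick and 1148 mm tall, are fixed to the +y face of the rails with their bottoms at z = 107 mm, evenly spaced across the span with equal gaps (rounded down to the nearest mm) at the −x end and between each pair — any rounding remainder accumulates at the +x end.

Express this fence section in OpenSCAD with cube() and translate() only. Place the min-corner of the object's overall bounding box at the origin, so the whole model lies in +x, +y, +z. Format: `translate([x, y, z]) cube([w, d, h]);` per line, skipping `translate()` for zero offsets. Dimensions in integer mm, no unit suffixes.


cube([101, 101, 1247]);
translate([2286, 0, 0]) cube([101, 101, 1247]);
translate([101, 0, 261]) cube([2185, 101, 72]);
translate([101, 0, 921]) cube([2185, 101, 72]);
translate([277, 101, 107]) cube([110, 23, 1148]);
translate([563, 101, 107]) cube([110, 23, 1148]);
translate([849, 101, 107]) cube([110, 23, 1148]);
translate([1135, 101, 107]) cube([110, 23, 1148]);
translate([1421, 101, 107]) cube([110, 23, 1148]);
translate([1707, 101, 107]) cube([110, 23, 1148]);
translate([1993, 101, 107]) cube([110, 23, 1148]);


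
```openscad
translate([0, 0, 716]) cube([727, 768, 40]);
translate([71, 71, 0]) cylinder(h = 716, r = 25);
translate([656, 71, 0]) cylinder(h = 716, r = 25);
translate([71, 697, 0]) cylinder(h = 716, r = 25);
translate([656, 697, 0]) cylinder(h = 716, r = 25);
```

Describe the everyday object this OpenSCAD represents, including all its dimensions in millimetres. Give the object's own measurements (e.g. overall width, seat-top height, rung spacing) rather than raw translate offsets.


A rectangular dining table. The top is 727×768×40 mm with its upper surface at z = 756 mm. It stands on four round legs of 50 mm diameter, each leg's bounding box inset 46 mm from the nearest pair of top edges, running from the floor to the underside of the top.


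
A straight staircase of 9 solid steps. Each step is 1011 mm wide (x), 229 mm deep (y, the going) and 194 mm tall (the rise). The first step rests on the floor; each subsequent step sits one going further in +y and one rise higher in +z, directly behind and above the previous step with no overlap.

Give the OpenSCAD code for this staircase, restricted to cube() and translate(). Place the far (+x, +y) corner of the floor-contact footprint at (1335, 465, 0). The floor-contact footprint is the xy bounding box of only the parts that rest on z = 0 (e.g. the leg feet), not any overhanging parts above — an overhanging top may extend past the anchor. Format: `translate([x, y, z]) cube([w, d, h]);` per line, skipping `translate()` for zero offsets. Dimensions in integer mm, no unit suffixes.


translate([324, 236, 0]) cube([1011, 229, 194]);
translate([324, 465, 194]) cube([1011, 229, 194]);
translate([324, 694, 388]) cube([1011, 229, 194]);
translate([324, 923, 582]) cube([1011, 229, 194]);
translate([324, 1152, 776]) cube([1011, 229, 194]);
translate([324, 1381, 970]) cube([1011, 229, 194]);
translate([324, 1610, 1164]) cube([1011, 229, 194]);
translate([324, 1839, 1358]) cube([1011, 229, 194]);
translate([324, 2068, 1552]) cube([1011, 229, 194]);


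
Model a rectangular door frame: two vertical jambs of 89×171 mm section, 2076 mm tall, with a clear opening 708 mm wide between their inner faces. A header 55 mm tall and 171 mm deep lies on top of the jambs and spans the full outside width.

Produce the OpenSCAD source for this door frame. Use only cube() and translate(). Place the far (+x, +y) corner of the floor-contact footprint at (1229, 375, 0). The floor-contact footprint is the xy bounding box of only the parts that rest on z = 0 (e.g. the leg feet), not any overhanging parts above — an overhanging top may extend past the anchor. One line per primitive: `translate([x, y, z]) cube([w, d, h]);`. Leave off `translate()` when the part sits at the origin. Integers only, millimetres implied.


translate([343, 204, 0]) cube([89, 171, 2076]);
translate([1140, 204, 0]) cube([89, 171, 2076]);
translate([343, 204, 2076]) cube([886, 171, 55]);


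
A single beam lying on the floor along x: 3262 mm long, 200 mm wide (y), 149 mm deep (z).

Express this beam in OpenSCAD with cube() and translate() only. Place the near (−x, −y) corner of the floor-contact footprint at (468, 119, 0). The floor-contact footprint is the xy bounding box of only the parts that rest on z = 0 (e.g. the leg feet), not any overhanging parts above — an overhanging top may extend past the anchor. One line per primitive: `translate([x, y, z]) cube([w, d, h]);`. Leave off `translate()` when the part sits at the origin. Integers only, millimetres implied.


translate([468, 119, 0]) cube([3262, 200, 149]);


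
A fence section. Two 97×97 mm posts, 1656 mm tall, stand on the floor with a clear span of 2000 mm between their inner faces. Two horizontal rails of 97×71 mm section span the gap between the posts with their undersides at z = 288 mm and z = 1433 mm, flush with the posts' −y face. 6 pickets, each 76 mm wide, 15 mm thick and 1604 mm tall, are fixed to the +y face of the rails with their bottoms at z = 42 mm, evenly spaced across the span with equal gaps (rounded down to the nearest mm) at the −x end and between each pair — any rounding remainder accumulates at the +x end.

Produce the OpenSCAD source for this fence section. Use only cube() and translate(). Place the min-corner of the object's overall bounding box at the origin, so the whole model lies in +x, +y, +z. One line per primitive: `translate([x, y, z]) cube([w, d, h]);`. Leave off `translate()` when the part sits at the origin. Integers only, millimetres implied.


cube([97, 97, 1656]);
translate([2097, 0, 0]) cube([97, 97, 1656]);
translate([97, 0, 288]) cube([2000, 97, 71]);
translate([97, 0, 1433]) cube([2000, 97, 71]);
translate([317, 97, 42]) cube([76, 15, 1604]);
translate([613, 97, 42]) cube([76, 15, 1604]);
translate([909, 97, 42]) cube([76, 15, 1604]);
translate([1205, 97, 42]) cube([76, 15, 1604]);
translate([1501, 97, 42]) cube([76, 15, 1604]);
translate([1797, 97, 42]) cube([76, 15, 1604]);


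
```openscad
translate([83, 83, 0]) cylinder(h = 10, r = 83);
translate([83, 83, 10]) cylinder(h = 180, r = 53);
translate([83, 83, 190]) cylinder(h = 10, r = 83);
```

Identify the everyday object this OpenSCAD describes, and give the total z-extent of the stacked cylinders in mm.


A spool. The overall height is 200 mm.

Three coaxial cylinders, large–small–large — a spool. Two 10 mm flanges and a 180 mm core give 10 + 180 + 10 = 200 mm.


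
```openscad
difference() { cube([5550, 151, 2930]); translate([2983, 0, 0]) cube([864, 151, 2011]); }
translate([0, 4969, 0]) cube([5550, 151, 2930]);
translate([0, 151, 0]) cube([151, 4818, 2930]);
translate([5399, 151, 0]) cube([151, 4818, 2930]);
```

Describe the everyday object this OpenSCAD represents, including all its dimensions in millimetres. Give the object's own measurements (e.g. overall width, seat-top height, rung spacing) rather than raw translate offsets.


A single room: four walls, each 2930 mm tall and 151 mm thick, enclosing an outside footprint 5550×5120 mm (x × y), no floor or roof. The front and back walls (−y and +y sides) run the full x-width; the side walls fit between their inner faces. A door opening 864 mm wide and 2011 mm tall is cut through the front wall from the floor up, its −x edge 2983 mm from the wall's −x end.


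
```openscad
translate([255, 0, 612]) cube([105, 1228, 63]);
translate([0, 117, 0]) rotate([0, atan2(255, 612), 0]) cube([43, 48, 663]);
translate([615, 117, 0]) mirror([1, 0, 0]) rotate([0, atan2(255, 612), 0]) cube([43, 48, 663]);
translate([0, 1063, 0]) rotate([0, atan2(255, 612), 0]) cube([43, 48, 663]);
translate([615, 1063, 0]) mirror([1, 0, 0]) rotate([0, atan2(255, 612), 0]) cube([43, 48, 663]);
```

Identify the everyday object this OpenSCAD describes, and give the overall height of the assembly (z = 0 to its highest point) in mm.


A sawhorse. The overall height is 675 mm.

A beam across two mirrored pairs of raked legs — a sawhorse. The beam's underside is at z = 612 (matching the legs' vertical rise in atan2(255, 612)) and the beam is 63 mm tall, so its top is at 612 + 63 = 675 mm. The raked legs top out at the beam's underside, so that is the highest point.


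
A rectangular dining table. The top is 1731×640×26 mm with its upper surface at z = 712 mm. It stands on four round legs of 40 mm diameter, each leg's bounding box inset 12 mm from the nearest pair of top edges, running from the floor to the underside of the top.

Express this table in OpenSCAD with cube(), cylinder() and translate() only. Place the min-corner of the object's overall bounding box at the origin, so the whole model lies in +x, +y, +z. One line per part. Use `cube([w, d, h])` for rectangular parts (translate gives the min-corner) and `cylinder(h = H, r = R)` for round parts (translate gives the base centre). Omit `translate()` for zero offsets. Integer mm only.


translate([0, 0, 686]) cube([1731, 640, 26]);
translate([32, 32, 0]) cylinder(h = 686, r = 20);
translate([1699, 32, 0]) cylinder(h = 686, r = 20);
translate([32, 608, 0]) cylinder(h = 686, r = 20);
translate([1699, 608, 0]) cylinder(h = 686, r = 20);


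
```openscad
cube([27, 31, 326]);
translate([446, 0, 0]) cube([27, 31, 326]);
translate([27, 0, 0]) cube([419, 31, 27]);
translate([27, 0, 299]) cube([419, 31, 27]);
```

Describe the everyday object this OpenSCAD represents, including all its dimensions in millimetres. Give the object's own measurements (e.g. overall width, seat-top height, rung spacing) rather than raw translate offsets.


A rectangular picture frame lying in the x–z plane (depth along y). The opening is 419 mm wide (x) by 272 mm tall (z), surrounded by a border 27 mm wide on all four sides. The frame is 31 mm deep and is made of two full-height vertical stiles with two horizontal rails fitted between them.


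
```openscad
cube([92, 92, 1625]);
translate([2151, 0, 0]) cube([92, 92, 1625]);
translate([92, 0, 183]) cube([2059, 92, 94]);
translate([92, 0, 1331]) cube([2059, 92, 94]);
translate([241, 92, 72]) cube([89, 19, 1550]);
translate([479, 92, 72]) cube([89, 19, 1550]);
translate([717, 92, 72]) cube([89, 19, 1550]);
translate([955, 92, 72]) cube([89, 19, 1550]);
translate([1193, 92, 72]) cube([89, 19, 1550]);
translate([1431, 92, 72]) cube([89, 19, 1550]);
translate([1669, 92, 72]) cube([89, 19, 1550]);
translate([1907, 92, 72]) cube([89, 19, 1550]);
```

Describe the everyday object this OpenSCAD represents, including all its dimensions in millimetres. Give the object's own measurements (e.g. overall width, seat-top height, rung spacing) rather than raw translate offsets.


A fence section. Two 92×92 mm posts, 1625 mm tall, stand on the floor with a clear span of 2059 mm between their inner faces. Two horizontal rails of 92×94 mm section span the gap between the posts with their undersides at z = 183 mm and z = 1331 mm, flush with the posts' −y face. 8 pickets, each 89 mm wide, 19 mm thick and 1550 mm tall, are fixed to the +y face of the rails with their bottoms at z = 72 mm, spaced across the span with a 149 mm gap after the −x post and between neighbouring pickets, with 155 mm left before the +x post.


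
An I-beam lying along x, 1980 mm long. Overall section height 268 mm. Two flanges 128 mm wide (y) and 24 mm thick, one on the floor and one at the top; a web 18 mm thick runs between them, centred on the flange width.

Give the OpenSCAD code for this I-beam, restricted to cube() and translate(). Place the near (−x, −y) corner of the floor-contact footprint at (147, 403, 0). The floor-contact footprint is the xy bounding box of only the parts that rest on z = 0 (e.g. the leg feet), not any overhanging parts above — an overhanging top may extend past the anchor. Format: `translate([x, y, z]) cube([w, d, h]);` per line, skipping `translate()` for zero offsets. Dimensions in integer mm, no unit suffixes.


translate([147, 403, 0]) cube([1980, 128, 24]);
translate([147, 458, 24]) cube([1980, 18, 220]);
translate([147, 403, 244]) cube([1980, 128, 24]);


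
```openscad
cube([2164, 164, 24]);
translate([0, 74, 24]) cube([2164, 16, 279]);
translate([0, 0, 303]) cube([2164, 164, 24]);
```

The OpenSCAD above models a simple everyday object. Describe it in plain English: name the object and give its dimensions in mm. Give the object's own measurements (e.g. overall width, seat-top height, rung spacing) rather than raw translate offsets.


An I-beam lying along x, 2164 mm long. Overall section height 327 mm. Two flanges 164 mm wide (y) and 24 mm thick, one on the floor and one at the top; a web 16 mm thick runs between them, centred on the flange width.


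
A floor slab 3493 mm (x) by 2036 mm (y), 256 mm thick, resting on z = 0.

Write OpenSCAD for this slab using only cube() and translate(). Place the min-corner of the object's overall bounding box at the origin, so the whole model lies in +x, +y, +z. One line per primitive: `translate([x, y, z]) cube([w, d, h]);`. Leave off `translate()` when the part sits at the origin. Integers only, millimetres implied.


cube([3493, 2036, 256]);


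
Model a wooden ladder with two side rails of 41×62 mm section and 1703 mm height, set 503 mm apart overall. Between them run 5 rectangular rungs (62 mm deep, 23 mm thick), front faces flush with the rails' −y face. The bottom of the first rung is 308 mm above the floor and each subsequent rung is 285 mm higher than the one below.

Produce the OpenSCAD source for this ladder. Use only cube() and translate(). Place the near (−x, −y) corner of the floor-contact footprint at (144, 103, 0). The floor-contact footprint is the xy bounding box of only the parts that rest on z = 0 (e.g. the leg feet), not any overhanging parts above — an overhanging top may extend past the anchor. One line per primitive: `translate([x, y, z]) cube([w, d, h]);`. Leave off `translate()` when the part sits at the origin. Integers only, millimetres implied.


translate([144, 103, 0]) cube([41, 62, 1703]);
translate([606, 103, 0]) cube([41, 62, 1703]);
translate([185, 103, 308]) cube([421, 62, 23]);
translate([185, 103, 593]) cube([421, 62, 23]);
translate([185, 103, 878]) cube([421, 62, 23]);
translate([185, 103, 1163]) cube([421, 62, 23]);
translate([185, 103, 1448]) cube([421, 62, 23]);


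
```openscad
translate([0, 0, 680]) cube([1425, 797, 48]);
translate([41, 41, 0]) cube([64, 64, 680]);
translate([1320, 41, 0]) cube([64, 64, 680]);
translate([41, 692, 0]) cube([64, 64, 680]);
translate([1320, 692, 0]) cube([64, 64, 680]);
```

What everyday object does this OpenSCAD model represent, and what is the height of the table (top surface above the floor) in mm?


A table. The table height is 728 mm.

A 1425×797×48 slab sits at z = 680 on four 64 mm square posts — a table. The top surface is at 680 + 48 = 728 mm.


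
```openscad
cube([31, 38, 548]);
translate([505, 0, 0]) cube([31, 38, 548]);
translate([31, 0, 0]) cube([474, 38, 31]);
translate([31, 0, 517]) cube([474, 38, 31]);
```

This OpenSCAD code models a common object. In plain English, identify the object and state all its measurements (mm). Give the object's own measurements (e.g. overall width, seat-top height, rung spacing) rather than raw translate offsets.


A rectangular picture frame lying in the x–z plane (depth along y). The opening is 474 mm wide (x) by 486 mm tall (z), surrounded by a border 31 mm wide on all four sides. The frame is 38 mm deep and is made of two full-height vertical stiles with two horizontal rails fitted between them.


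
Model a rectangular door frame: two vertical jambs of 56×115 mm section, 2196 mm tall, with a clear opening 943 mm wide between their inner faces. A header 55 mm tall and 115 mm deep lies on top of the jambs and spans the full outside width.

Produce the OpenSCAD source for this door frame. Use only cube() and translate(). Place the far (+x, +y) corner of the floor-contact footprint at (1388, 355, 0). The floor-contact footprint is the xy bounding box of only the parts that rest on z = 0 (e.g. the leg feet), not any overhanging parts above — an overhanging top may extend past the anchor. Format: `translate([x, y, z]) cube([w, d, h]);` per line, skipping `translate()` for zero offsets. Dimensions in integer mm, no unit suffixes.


translate([333, 240, 0]) cube([56, 115, 2196]);
translate([1332, 240, 0]) cube([56, 115, 2196]);
translate([333, 240, 2196]) cube([1055, 115, 55]);


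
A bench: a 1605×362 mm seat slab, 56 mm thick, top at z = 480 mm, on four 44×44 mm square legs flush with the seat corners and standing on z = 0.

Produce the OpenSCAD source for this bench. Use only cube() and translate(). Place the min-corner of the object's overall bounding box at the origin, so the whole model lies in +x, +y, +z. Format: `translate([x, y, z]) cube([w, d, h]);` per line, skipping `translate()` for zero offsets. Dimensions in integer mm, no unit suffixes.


translate([0, 0, 424]) cube([1605, 362, 56]);
cube([44, 44, 424]);
translate([0, 318, 0]) cube([44, 44, 424]);
translate([1561, 0, 0]) cube([44, 44, 424]);
translate([1561, 318, 0]) cube([44, 44, 424]);


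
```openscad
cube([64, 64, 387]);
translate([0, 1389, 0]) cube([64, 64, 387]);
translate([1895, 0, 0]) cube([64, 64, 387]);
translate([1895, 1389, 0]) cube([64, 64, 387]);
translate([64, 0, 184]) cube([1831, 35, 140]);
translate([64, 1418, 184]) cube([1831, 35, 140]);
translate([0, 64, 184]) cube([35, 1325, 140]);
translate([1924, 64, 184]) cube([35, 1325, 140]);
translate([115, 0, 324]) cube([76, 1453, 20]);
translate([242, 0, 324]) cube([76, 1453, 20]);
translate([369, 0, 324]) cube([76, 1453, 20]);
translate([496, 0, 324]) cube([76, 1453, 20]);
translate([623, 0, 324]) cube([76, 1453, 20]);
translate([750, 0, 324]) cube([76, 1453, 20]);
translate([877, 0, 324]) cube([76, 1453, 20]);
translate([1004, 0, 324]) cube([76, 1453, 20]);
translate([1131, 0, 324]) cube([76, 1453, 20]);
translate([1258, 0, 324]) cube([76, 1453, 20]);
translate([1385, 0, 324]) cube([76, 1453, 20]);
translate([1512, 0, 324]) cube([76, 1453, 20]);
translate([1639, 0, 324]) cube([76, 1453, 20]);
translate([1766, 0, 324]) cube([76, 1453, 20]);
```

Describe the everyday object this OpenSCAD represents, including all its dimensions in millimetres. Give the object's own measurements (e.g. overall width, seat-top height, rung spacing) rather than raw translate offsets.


A bed frame 1959 mm long (x) by 1453 mm wide (y). Four 64×64 mm corner posts, 387 mm tall, at the corners of the footprint. Four rails of 35 mm thickness and 140 mm height run between adjacent posts with their undersides at z = 184 mm, their outer faces flush with the outside of the frame (the two x-running rails run between the posts' inner faces; the two y-running rails run between the posts' inner faces). 14 slats, each 76 mm wide (x) and 20 mm thick, lie across the top of the two x-running rails, running the full 1453 mm width of the frame in y; along x they sit between the end posts with a 51 mm gap after the −x posts and between neighbouring slats, leaving 53 mm before the +x posts.


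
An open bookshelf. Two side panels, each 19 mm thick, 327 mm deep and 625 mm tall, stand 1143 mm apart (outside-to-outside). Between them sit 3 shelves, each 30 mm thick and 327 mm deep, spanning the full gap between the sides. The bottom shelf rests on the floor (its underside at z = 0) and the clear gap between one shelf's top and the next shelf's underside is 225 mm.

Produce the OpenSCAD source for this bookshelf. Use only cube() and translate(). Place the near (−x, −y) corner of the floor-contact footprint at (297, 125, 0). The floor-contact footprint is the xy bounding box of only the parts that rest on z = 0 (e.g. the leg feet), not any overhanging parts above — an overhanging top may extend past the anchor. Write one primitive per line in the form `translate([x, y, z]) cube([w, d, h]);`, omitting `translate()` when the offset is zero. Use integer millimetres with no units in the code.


translate([297, 125, 0]) cube([19, 327, 625]);
translate([1421, 125, 0]) cube([19, 327, 625]);
translate([316, 125, 0]) cube([1105, 327, 30]);
translate([316, 125, 255]) cube([1105, 327, 30]);
translate([316, 125, 510]) cube([1105, 327, 30]);


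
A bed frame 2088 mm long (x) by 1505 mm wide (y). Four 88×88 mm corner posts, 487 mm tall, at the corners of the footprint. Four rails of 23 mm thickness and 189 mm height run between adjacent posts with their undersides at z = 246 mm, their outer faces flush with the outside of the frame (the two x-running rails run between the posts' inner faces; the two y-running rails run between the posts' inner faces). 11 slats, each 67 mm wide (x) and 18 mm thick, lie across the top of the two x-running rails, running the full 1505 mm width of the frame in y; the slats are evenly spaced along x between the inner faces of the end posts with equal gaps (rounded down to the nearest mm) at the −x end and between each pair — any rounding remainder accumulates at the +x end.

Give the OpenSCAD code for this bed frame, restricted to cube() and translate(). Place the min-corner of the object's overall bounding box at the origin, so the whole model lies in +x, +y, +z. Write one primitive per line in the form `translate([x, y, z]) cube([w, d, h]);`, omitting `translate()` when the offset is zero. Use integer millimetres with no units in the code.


// slat z = rail_z + rail_h = 246 + 189 = 435
// slat gap = ⌊(1912 − 11·67) / 12⌋ = 97
cube([88, 88, 487]);
translate([0, 1417, 0]) cube([88, 88, 487]);
translate([2000, 0, 0]) cube([88, 88, 487]);
translate([2000, 1417, 0]) cube([88, 88, 487]);
translate([88, 0, 246]) cube([1912, 23, 189]);
translate([88, 1482, 246]) cube([1912, 23, 189]);
translate([0, 88, 246]) cube([23, 1329, 189]);
translate([2065, 88, 246]) cube([23, 1329, 189]);
translate([185, 0, 435]) cube([67, 1505, 18]);
translate([349, 0, 435]) cube([67, 1505, 18]);
translate([513, 0, 435]) cube([67, 1505, 18]);
translate([677, 0, 435]) cube([67, 1505, 18]);
translate([841, 0, 435]) cube([67, 1505, 18]);
translate([1005, 0, 435]) cube([67, 1505, 18]);
translate([1169, 0, 435]) cube([67, 1505, 18]);
translate([1333, 0, 435]) cube([67, 1505, 18]);
translate([1497, 0, 435]) cube([67, 1505, 18]);
translate([1661, 0, 435]) cube([67, 1505, 18]);
translate([1825, 0, 435]) cube([67, 1505, 18]);


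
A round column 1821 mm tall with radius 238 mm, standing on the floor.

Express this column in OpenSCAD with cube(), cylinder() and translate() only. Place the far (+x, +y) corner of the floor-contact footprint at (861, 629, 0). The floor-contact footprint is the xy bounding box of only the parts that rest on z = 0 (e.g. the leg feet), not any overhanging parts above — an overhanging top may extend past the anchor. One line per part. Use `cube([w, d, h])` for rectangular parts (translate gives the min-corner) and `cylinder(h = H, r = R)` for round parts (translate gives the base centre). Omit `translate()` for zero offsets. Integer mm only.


translate([623, 391, 0]) cylinder(h = 1821, r = 238);


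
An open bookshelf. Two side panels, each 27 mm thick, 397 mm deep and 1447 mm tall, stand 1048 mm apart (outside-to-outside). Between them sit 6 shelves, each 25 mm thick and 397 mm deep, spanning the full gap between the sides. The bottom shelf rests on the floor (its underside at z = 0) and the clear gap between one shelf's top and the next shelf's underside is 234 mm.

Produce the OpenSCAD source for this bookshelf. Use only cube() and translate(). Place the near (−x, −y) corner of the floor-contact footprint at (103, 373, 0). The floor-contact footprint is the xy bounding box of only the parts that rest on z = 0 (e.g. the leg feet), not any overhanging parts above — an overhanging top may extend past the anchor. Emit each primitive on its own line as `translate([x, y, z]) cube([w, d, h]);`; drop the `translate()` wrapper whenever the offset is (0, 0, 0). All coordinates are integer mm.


translate([103, 373, 0]) cube([27, 397, 1447]);
translate([1124, 373, 0]) cube([27, 397, 1447]);
translate([130, 373, 0]) cube([994, 397, 25]);
translate([130, 373, 259]) cube([994, 397, 25]);
translate([130, 373, 518]) cube([994, 397, 25]);
translate([130, 373, 777]) cube([994, 397, 25]);
translate([130, 373, 1036]) cube([994, 397, 25]);
translate([130, 373, 1295]) cube([994, 397, 25]);


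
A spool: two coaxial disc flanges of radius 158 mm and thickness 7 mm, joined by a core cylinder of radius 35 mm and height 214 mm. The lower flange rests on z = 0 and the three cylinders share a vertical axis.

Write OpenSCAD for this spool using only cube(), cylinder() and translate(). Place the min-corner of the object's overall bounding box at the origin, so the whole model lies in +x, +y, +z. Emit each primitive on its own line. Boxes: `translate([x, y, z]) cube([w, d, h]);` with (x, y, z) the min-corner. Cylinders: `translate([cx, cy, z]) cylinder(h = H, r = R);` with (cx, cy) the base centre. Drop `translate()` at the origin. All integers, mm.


translate([158, 158, 0]) cylinder(h = 7, r = 158);
translate([158, 158, 7]) cylinder(h = 214, r = 35);
translate([158, 158, 221]) cylinder(h = 7, r = 158);


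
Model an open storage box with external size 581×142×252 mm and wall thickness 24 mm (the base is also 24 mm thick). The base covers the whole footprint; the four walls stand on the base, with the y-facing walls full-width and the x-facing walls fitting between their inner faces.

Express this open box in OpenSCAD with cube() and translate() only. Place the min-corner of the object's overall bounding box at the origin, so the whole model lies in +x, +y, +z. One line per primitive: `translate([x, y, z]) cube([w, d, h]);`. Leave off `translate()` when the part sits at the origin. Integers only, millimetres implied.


cube([581, 142, 24]);
translate([0, 0, 24]) cube([581, 24, 228]);
translate([0, 118, 24]) cube([581, 24, 228]);
translate([0, 24, 24]) cube([24, 94, 228]);
translate([557, 24, 24]) cube([24, 94, 228]);


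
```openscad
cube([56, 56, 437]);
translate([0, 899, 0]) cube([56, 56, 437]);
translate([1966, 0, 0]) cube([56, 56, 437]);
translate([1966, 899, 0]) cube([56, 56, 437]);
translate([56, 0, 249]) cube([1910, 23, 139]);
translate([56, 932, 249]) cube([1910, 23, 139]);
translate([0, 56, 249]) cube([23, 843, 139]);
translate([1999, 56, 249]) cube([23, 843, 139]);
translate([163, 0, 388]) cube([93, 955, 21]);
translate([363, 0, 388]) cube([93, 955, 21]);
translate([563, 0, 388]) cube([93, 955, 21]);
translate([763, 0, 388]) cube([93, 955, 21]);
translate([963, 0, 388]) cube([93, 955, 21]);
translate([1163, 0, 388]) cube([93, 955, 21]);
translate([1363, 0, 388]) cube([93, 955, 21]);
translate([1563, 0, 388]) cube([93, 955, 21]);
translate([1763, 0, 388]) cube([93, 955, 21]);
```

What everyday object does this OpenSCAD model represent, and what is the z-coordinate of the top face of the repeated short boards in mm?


A bed frame. The slat-top height is 409 mm.

Four posts, four rails, and a row of slats — a bed frame. Slats sit on the rails at z = 249 + 139 = 388; with slat thickness 21, the top is 409 mm.


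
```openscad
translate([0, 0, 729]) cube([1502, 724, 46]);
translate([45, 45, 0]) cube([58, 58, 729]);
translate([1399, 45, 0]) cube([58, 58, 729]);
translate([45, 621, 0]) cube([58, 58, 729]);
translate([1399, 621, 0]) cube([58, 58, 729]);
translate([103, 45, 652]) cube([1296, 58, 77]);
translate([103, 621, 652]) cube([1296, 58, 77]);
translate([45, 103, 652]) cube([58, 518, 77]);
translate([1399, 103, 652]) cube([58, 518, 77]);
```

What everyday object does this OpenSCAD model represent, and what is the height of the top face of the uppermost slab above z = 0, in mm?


A table. The table height is 775 mm.

A 1502×724×46 slab sits at z = 729 on four 58 mm square posts — a table. The top surface is at 729 + 46 = 775 mm.


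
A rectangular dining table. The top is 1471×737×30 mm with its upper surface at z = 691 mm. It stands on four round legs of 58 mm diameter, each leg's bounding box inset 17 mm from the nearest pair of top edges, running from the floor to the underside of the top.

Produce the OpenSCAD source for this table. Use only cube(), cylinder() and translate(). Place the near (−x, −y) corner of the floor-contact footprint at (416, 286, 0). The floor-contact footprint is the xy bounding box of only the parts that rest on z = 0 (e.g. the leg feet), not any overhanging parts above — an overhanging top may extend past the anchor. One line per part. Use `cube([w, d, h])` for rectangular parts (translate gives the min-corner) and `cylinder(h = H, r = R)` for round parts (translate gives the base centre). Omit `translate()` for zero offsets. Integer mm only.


translate([399, 269, 661]) cube([1471, 737, 30]);
translate([445, 315, 0]) cylinder(h = 661, r = 29);
translate([1824, 315, 0]) cylinder(h = 661, r = 29);
translate([445, 960, 0]) cylinder(h = 661, r = 29);
translate([1824, 960, 0]) cylinder(h = 661, r = 29);


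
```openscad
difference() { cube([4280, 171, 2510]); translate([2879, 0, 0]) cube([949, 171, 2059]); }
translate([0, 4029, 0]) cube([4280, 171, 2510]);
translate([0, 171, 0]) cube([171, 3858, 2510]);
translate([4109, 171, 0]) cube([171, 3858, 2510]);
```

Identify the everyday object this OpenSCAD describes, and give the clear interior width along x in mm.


A single room. The interior width is 3938 mm.

Four walls enclosing a rectangle with a door in the front wall — a room. Outside width 4280 minus two 171 mm walls gives 3938 mm.


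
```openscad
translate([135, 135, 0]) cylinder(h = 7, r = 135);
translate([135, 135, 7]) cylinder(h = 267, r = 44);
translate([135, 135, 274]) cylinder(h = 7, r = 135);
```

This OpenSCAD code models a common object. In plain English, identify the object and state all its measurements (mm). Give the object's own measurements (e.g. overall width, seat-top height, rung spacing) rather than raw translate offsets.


A spool: two coaxial disc flanges of radius 135 mm and thickness 7 mm, joined by a core cylinder of radius 44 mm and height 267 mm. The lower flange rests on z = 0 and the three cylinders share a vertical axis.


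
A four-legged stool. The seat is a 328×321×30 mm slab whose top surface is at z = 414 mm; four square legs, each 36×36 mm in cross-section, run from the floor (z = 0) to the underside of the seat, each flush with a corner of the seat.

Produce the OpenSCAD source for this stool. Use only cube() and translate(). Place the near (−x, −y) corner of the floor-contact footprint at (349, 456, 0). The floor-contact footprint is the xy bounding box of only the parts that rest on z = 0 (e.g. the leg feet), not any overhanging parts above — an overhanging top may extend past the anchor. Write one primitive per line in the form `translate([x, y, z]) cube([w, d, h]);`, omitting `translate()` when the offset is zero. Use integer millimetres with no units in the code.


// leg_h = 414 - 30 = 384
translate([349, 456, 384]) cube([328, 321, 30]);
translate([349, 456, 0]) cube([36, 36, 384]);
translate([641, 456, 0]) cube([36, 36, 384]);
translate([349, 741, 0]) cube([36, 36, 384]);
translate([641, 741, 0]) cube([36, 36, 384]);


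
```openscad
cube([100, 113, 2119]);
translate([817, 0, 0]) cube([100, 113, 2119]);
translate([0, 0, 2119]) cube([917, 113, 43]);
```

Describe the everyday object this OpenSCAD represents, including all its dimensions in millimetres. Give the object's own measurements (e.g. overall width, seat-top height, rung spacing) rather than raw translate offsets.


A door frame. The clear opening is 717 mm wide and 2119 mm high. Two 100 mm wide jambs, 113 mm deep, stand either side of the opening from the floor to the top of the opening. A 43 mm thick head sits across the top of both jambs, spanning the full outside width of the frame.
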